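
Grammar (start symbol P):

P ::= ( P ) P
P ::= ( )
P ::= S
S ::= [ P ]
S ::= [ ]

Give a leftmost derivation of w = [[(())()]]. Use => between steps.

P=>S=>[P]=>[S]=>[[P]]=>[[(P)P]]=>[[(())P]]=>[[(())()]]

P => S   [P ::= S]
S => [P]   [S ::= [ P ]]
[P] => [S]   [P ::= S]
[S] => [[P]]   [S ::= [ P ]]
[[P]] => [[(P)P]]   [P ::= ( P ) P]
[[(P)P]] => [[(())P]]   [P ::= ( )]
[[(())P]] => [[(())()]]   [P ::= ( )]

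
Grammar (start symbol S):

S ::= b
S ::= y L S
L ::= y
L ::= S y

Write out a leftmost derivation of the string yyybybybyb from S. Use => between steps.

S => yLS => ySyS => yyLSyS => yySySyS => yyyLSySyS => yyySySySyS => yyybySySyS => yyybybySyS => yyybybybyS => yyybybybyb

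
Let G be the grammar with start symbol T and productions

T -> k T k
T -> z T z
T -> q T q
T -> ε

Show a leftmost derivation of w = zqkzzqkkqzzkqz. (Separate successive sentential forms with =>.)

T=>zTz=>zqTqz=>zqkTkqz=>zqkzTzkqz=>zqkzzTzzkqz=>zqkzzqTqzzkqz=>zqkzzqkTkqzzkqz=>zqkzzqkkqzzkqz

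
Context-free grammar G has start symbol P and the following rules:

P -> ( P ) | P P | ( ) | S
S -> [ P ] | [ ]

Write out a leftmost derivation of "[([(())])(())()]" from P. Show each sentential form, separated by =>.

P=>S=>[P]=>[PP]=>[PPP]=>[(P)PP]=>[(S)PP]=>[([P])PP]=>[([(P)])PP]=>[([(())])PP]=>[([(())])(P)P]=>[([(())])(())P]=>[([(())])(())()]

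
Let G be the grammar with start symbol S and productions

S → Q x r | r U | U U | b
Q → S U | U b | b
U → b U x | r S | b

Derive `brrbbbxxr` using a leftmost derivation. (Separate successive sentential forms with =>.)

S => UU => bU => brS => brQxr => brSUxr => brrUUxr => brrbUxr => brrbbUxxr => brrbbbxxr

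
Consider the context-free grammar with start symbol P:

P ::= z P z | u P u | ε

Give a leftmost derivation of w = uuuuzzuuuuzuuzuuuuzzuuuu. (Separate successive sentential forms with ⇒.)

P ⇒ uPu   [P ::= u P u]
uPu ⇒ uuPuu   [P ::= u P u]
uuPuu ⇒ uuuPuuu   [P ::= u P u]
uuuPuuu ⇒ uuuuPuuuu   [P ::= u P u]
uuuuPuuuu ⇒ uuuuzPzuuuu   [P ::= z P z]
uuuuzPzuuuu ⇒ uuuuzzPzzuuuu   [P ::= z P z]
uuuuzzPzzuuuu ⇒ uuuuzzuPuzzuuuu   [P ::= u P u]
uuuuzzuPuzzuuuu ⇒ uuuuzzuuPuuzzuuuu   [P ::= u P u]
uuuuzzuuPuuzzuuuu ⇒ uuuuzzuuuPuuuzzuuuu   [P ::= u P u]
uuuuzzuuuPuuuzzuuuu ⇒ uuuuzzuuuuPuuuuzzuuuu   [P ::= u P u]
uuuuzzuuuuPuuuuzzuuuu ⇒ uuuuzzuuuuzPzuuuuzzuuuu   [P ::= z P z]
uuuuzzuuuuzPzuuuuzzuuuu ⇒ uuuuzzuuuuzuPuzuuuuzzuuuu   [P ::= u P u]
uuuuzzuuuuzuPuzuuuuzzuuuu ⇒ uuuuzzuuuuzuuzuuuuzzuuuu   [P ::= ε]

P ⇒ uPu ⇒ uuPuu ⇒ uuuPuuu ⇒ uuuuPuuuu ⇒ uuuuzPzuuuu ⇒ uuuuzzPzzuuuu ⇒ uuuuzzuPuzzuuuu ⇒ uuuuzzuuPuuzzuuuu ⇒ uuuuzzuuuPuuuzzuuuu ⇒ uuuuzzuuuuPuuuuzzuuuu ⇒ uuuuzzuuuuzPzuuuuzzuuuu ⇒ uuuuzzuuuuzuPuzuuuuzzuuuu ⇒ uuuuzzuuuuzuuzuuuuzzuuuu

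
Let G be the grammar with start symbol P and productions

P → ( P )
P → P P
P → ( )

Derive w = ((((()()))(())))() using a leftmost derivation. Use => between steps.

P => PP   [P → P P]
PP => (P)P   [P → ( P )]
(P)P => ((P))P   [P → ( P )]
((P))P => ((PP))P   [P → P P]
((PP))P => (((P)P))P   [P → ( P )]
(((P)P))P => ((((P))P))P   [P → ( P )]
((((P))P))P => ((((PP))P))P   [P → P P]
((((PP))P))P => ((((()P))P))P   [P → ( )]
((((()P))P))P => ((((()()))P))P   [P → ( )]
((((()()))P))P => ((((()()))(P)))P   [P → ( P )]
((((()()))(P)))P => ((((()()))(())))P   [P → ( )]
((((()()))(())))P => ((((()()))(())))()   [P → ( )]

P => PP => (P)P => ((P))P => ((PP))P => (((P)P))P => ((((P))P))P => ((((PP))P))P => ((((()P))P))P => ((((()()))P))P => ((((()()))(P)))P => ((((()()))(())))P => ((((()()))(())))()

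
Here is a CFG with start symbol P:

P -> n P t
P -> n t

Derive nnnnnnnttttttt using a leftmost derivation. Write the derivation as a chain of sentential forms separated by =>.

P => nPt => nnPtt => nnnPttt => nnnnPtttt => nnnnnPttttt => nnnnnnPtttttt => nnnnnnnttttttt

P => nPt   [P -> n P t]
nPt => nnPtt   [P -> n P t]
nnPtt => nnnPttt   [P -> n P t]
nnnPttt => nnnnPtttt   [P -> n P t]
nnnnPtttt => nnnnnPttttt   [P -> n P t]
nnnnnPttttt => nnnnnnPtttttt   [P -> n P t]
nnnnnnPtttttt => nnnnnnnttttttt   [P -> n t]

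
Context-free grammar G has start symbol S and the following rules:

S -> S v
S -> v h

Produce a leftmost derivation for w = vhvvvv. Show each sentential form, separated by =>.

S => Sv => Svv => Svvv => Svvvv => vhvvvv

S => Sv   [S -> S v]
Sv => Svv   [S -> S v]
Svv => Svvv   [S -> S v]
Svvv => Svvvv   [S -> S v]
Svvvv => vhvvvv   [S -> v h]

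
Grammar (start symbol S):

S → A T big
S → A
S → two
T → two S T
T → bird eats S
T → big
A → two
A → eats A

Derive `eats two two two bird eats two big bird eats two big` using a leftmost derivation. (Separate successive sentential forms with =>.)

S => A T big => eats A T big => eats two T big => eats two two S T big => eats two two A T big T big => eats two two two T big T big => eats two two two bird eats S big T big => eats two two two bird eats two big T big => eats two two two bird eats two big bird eats S big => eats two two two bird eats two big bird eats A big => eats two two two bird eats two big bird eats two big

S => A T big   [S → A T big]
A T big => eats A T big   [A → eats A]
eats A T big => eats two T big   [A → two]
eats two T big => eats two two S T big   [T → two S T]
eats two two S T big => eats two two A T big T big   [S → A T big]
eats two two A T big T big => eats two two two T big T big   [A → two]
eats two two two T big T big => eats two two two bird eats S big T big   [T → bird eats S]
eats two two two bird eats S big T big => eats two two two bird eats two big T big   [S → two]
eats two two two bird eats two big T big => eats two two two bird eats two big bird eats S big   [T → bird eats S]
eats two two two bird eats two big bird eats S big => eats two two two bird eats two big bird eats A big   [S → A]
eats two two two bird eats two big bird eats A big => eats two two two bird eats two big bird eats two big   [A → two]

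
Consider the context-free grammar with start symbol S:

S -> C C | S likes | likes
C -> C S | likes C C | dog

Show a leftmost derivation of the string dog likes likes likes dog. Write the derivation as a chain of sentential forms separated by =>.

S => C C => C S C => C S S C => C S S S C => dog S S S C => dog likes S S C => dog likes likes S C => dog likes likes likes C => dog likes likes likes dog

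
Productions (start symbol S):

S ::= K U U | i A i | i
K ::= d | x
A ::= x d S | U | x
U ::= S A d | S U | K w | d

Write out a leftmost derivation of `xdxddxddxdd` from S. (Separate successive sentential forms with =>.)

S => KUU => xUU => xSAdU => xKUUAdU => xdUUAdU => xdSAdUAdU => xdKUUAdUAdU => xdxUUAdUAdU => xdxdUAdUAdU => xdxddAdUAdU => xdxddxdUAdU => xdxddxddAdU => xdxddxddxdU => xdxddxddxdd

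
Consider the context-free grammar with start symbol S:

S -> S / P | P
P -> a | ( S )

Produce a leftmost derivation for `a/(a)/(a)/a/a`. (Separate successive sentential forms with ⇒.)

S⇒S/P⇒S/P/P⇒S/P/P/P⇒S/P/P/P/P⇒P/P/P/P/P⇒a/P/P/P/P⇒a/(S)/P/P/P⇒a/(P)/P/P/P⇒a/(a)/P/P/P⇒a/(a)/(S)/P/P⇒a/(a)/(P)/P/P⇒a/(a)/(a)/P/P⇒a/(a)/(a)/a/P⇒a/(a)/(a)/a/a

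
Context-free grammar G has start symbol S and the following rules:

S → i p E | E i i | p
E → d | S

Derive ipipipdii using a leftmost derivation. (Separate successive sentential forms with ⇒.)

S ⇒ Eii ⇒ Sii ⇒ ipEii ⇒ ipSii ⇒ ipipEii ⇒ ipipSii ⇒ ipipipEii ⇒ ipipipdii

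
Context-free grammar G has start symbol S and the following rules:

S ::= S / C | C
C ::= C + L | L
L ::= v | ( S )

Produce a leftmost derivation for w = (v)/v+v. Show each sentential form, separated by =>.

S => S/C   [S ::= S / C]
S/C => C/C   [S ::= C]
C/C => L/C   [C ::= L]
L/C => (S)/C   [L ::= ( S )]
(S)/C => (C)/C   [S ::= C]
(C)/C => (L)/C   [C ::= L]
(L)/C => (v)/C   [L ::= v]
(v)/C => (v)/C+L   [C ::= C + L]
(v)/C+L => (v)/L+L   [C ::= L]
(v)/L+L => (v)/v+L   [L ::= v]
(v)/v+L => (v)/v+v   [L ::= v]

S => S/C => C/C => L/C => (S)/C => (C)/C => (L)/C => (v)/C => (v)/C+L => (v)/L+L => (v)/v+L => (v)/v+v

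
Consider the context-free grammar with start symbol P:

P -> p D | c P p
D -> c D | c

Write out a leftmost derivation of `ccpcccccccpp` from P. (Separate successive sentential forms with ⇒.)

P⇒cPp⇒ccPpp⇒ccpDpp⇒ccpcDpp⇒ccpccDpp⇒ccpcccDpp⇒ccpccccDpp⇒ccpcccccDpp⇒ccpccccccDpp⇒ccpcccccccpp

P ⇒ cPp   [P -> c P p]
cPp ⇒ ccPpp   [P -> c P p]
ccPpp ⇒ ccpDpp   [P -> p D]
ccpDpp ⇒ ccpcDpp   [D -> c D]
ccpcDpp ⇒ ccpccDpp   [D -> c D]
ccpccDpp ⇒ ccpcccDpp   [D -> c D]
ccpcccDpp ⇒ ccpccccDpp   [D -> c D]
ccpccccDpp ⇒ ccpcccccDpp   [D -> c D]
ccpcccccDpp ⇒ ccpccccccDpp   [D -> c D]
ccpccccccDpp ⇒ ccpcccccccpp   [D -> c]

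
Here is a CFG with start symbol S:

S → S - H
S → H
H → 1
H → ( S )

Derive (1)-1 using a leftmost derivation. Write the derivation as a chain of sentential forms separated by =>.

S => S-H   [S → S - H]
S-H => H-H   [S → H]
H-H => (S)-H   [H → ( S )]
(S)-H => (H)-H   [S → H]
(H)-H => (1)-H   [H → 1]
(1)-H => (1)-1   [H → 1]

S => S-H => H-H => (S)-H => (H)-H => (1)-H => (1)-1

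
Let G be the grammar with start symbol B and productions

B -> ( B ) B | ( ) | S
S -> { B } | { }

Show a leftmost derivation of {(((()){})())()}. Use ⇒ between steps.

B ⇒ S   [B -> S]
S ⇒ {B}   [S -> { B }]
{B} ⇒ {(B)B}   [B -> ( B ) B]
{(B)B} ⇒ {((B)B)B}   [B -> ( B ) B]
{((B)B)B} ⇒ {(((B)B)B)B}   [B -> ( B ) B]
{(((B)B)B)B} ⇒ {(((())B)B)B}   [B -> ( )]
{(((())B)B)B} ⇒ {(((())S)B)B}   [B -> S]
{(((())S)B)B} ⇒ {(((()){})B)B}   [S -> { }]
{(((()){})B)B} ⇒ {(((()){})())B}   [B -> ( )]
{(((()){})())B} ⇒ {(((()){})())()}   [B -> ( )]

B⇒S⇒{B}⇒{(B)B}⇒{((B)B)B}⇒{(((B)B)B)B}⇒{(((())B)B)B}⇒{(((())S)B)B}⇒{(((()){})B)B}⇒{(((()){})())B}⇒{(((()){})())()}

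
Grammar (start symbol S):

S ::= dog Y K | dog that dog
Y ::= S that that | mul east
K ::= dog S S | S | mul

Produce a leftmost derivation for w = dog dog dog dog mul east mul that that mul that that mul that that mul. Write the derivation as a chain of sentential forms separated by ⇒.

S ⇒ dog Y K   [S ::= dog Y K]
dog Y K ⇒ dog S that that K   [Y ::= S that that]
dog S that that K ⇒ dog dog Y K that that K   [S ::= dog Y K]
dog dog Y K that that K ⇒ dog dog S that that K that that K   [Y ::= S that that]
dog dog S that that K that that K ⇒ dog dog dog Y K that that K that that K   [S ::= dog Y K]
dog dog dog Y K that that K that that K ⇒ dog dog dog S that that K that that K that that K   [Y ::= S that that]
dog dog dog S that that K that that K that that K ⇒ dog dog dog dog Y K that that K that that K that that K   [S ::= dog Y K]
dog dog dog dog Y K that that K that that K that that K ⇒ dog dog dog dog mul east K that that K that that K that that K   [Y ::= mul east]
dog dog dog dog mul east K that that K that that K that that K ⇒ dog dog dog dog mul east mul that that K that that K that that K   [K ::= mul]
dog dog dog dog mul east mul that that K that that K that that K ⇒ dog dog dog dog mul east mul that that mul that that K that that K   [K ::= mul]
dog dog dog dog mul east mul that that mul that that K that that K ⇒ dog dog dog dog mul east mul that that mul that that mul that that K   [K ::= mul]
dog dog dog dog mul east mul that that mul that that mul that that K ⇒ dog dog dog dog mul east mul that that mul that that mul that that mul   [K ::= mul]

S ⇒ dog Y K ⇒ dog S that that K ⇒ dog dog Y K that that K ⇒ dog dog S that that K that that K ⇒ dog dog dog Y K that that K that that K ⇒ dog dog dog S that that K that that K that that K ⇒ dog dog dog dog Y K that that K that that K that that K ⇒ dog dog dog dog mul east K that that K that that K that that K ⇒ dog dog dog dog mul east mul that that K that that K that that K ⇒ dog dog dog dog mul east mul that that mul that that K that that K ⇒ dog dog dog dog mul east mul that that mul that that mul that that K ⇒ dog dog dog dog mul east mul that that mul that that mul that that mul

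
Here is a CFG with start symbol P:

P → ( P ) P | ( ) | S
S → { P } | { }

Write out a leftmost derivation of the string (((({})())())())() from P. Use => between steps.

P => (P)P => ((P)P)P => (((P)P)P)P => ((((P)P)P)P)P => ((((S)P)P)P)P => (((({})P)P)P)P => (((({})())P)P)P => (((({})())())P)P => (((({})())())())P => (((({})())())())()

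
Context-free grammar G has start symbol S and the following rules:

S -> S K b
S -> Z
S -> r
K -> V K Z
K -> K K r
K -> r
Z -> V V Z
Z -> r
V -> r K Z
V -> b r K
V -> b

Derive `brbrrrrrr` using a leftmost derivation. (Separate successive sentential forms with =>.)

S => Z => VVZ => bVZ => brKZZ => brKKrZZ => brVKZKrZZ => brbKZKrZZ => brbrZKrZZ => brbrrKrZZ => brbrrrrZZ => brbrrrrrZ => brbrrrrrr

S => Z   [S -> Z]
Z => VVZ   [Z -> V V Z]
VVZ => bVZ   [V -> b]
bVZ => brKZZ   [V -> r K Z]
brKZZ => brKKrZZ   [K -> K K r]
brKKrZZ => brVKZKrZZ   [K -> V K Z]
brVKZKrZZ => brbKZKrZZ   [V -> b]
brbKZKrZZ => brbrZKrZZ   [K -> r]
brbrZKrZZ => brbrrKrZZ   [Z -> r]
brbrrKrZZ => brbrrrrZZ   [K -> r]
brbrrrrZZ => brbrrrrrZ   [Z -> r]
brbrrrrrZ => brbrrrrrr   [Z -> r]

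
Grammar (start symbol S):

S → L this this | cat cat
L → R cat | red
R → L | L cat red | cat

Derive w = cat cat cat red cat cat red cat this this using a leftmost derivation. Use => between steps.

S => L this this => R cat this this => L cat red cat this this => R cat cat red cat this this => L cat red cat cat red cat this this => R cat cat red cat cat red cat this this => cat cat cat red cat cat red cat this this

S => L this this   [S → L this this]
L this this => R cat this this   [L → R cat]
R cat this this => L cat red cat this this   [R → L cat red]
L cat red cat this this => R cat cat red cat this this   [L → R cat]
R cat cat red cat this this => L cat red cat cat red cat this this   [R → L cat red]
L cat red cat cat red cat this this => R cat cat red cat cat red cat this this   [L → R cat]
R cat cat red cat cat red cat this this => cat cat cat red cat cat red cat this this   [R → cat]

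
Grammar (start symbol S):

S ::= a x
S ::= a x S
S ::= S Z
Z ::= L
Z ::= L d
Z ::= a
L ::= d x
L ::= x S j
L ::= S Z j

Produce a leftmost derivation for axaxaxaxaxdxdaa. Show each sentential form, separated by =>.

S => SZ => axSZ => axSZZ => axSZZZ => axaxSZZZ => axaxaxSZZZ => axaxaxaxSZZZ => axaxaxaxaxZZZ => axaxaxaxaxLdZZ => axaxaxaxaxdxdZZ => axaxaxaxaxdxdaZ => axaxaxaxaxdxdaa

S => SZ   [S ::= S Z]
SZ => axSZ   [S ::= a x S]
axSZ => axSZZ   [S ::= S Z]
axSZZ => axSZZZ   [S ::= S Z]
axSZZZ => axaxSZZZ   [S ::= a x S]
axaxSZZZ => axaxaxSZZZ   [S ::= a x S]
axaxaxSZZZ => axaxaxaxSZZZ   [S ::= a x S]
axaxaxaxSZZZ => axaxaxaxaxZZZ   [S ::= a x]
axaxaxaxaxZZZ => axaxaxaxaxLdZZ   [Z ::= L d]
axaxaxaxaxLdZZ => axaxaxaxaxdxdZZ   [L ::= d x]
axaxaxaxaxdxdZZ => axaxaxaxaxdxdaZ   [Z ::= a]
axaxaxaxaxdxdaZ => axaxaxaxaxdxdaa   [Z ::= a]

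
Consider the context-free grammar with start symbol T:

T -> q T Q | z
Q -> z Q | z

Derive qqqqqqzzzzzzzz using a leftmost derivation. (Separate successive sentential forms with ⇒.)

T ⇒ qTQ ⇒ qqTQQ ⇒ qqqTQQQ ⇒ qqqqTQQQQ ⇒ qqqqqTQQQQQ ⇒ qqqqqqTQQQQQQ ⇒ qqqqqqzQQQQQQ ⇒ qqqqqqzzQQQQQQ ⇒ qqqqqqzzzQQQQQ ⇒ qqqqqqzzzzQQQQ ⇒ qqqqqqzzzzzQQQ ⇒ qqqqqqzzzzzzQQ ⇒ qqqqqqzzzzzzzQ ⇒ qqqqqqzzzzzzzz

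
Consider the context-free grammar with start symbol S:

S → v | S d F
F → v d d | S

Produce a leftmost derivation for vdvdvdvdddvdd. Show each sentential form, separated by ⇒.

S ⇒ SdF   [S → S d F]
SdF ⇒ SdFdF   [S → S d F]
SdFdF ⇒ SdFdFdF   [S → S d F]
SdFdFdF ⇒ vdFdFdF   [S → v]
vdFdFdF ⇒ vdSdFdF   [F → S]
vdSdFdF ⇒ vdSdFdFdF   [S → S d F]
vdSdFdFdF ⇒ vdvdFdFdF   [S → v]
vdvdFdFdF ⇒ vdvdSdFdF   [F → S]
vdvdSdFdF ⇒ vdvdvdFdF   [S → v]
vdvdvdFdF ⇒ vdvdvdvdddF   [F → v d d]
vdvdvdvdddF ⇒ vdvdvdvdddvdd   [F → v d d]

S⇒SdF⇒SdFdF⇒SdFdFdF⇒vdFdFdF⇒vdSdFdF⇒vdSdFdFdF⇒vdvdFdFdF⇒vdvdSdFdF⇒vdvdvdFdF⇒vdvdvdvdddF⇒vdvdvdvdddvdd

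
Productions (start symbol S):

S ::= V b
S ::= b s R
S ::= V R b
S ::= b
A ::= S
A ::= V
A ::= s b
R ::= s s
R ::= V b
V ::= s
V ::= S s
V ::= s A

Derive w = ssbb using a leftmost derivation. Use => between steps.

S => Vb => sAb => ssbb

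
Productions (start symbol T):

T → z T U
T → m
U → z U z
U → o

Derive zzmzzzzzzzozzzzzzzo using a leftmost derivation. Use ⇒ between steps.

T⇒zTU⇒zzTUU⇒zzmUU⇒zzmzUzU⇒zzmzzUzzU⇒zzmzzzUzzzU⇒zzmzzzzUzzzzU⇒zzmzzzzzUzzzzzU⇒zzmzzzzzzUzzzzzzU⇒zzmzzzzzzzUzzzzzzzU⇒zzmzzzzzzzozzzzzzzU⇒zzmzzzzzzzozzzzzzzo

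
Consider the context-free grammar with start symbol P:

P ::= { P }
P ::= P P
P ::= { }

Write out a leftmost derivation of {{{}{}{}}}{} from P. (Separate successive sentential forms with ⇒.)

P ⇒ PP ⇒ {P}P ⇒ {{P}}P ⇒ {{PP}}P ⇒ {{PPP}}P ⇒ {{{}PP}}P ⇒ {{{}{}P}}P ⇒ {{{}{}{}}}P ⇒ {{{}{}{}}}{}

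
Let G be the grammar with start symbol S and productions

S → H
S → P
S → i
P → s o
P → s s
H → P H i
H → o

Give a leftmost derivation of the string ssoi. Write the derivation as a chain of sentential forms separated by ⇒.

S ⇒ H   [S → H]
H ⇒ PHi   [H → P H i]
PHi ⇒ ssHi   [P → s s]
ssHi ⇒ ssoi   [H → o]

S ⇒ H ⇒ PHi ⇒ ssHi ⇒ ssoi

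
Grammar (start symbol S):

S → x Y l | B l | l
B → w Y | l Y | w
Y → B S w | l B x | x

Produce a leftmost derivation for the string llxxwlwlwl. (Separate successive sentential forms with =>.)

S => Bl => lYl => lBSwl => llYSwl => llxSwl => llxxYlwl => llxxBSwlwl => llxxwSwlwl => llxxwlwlwl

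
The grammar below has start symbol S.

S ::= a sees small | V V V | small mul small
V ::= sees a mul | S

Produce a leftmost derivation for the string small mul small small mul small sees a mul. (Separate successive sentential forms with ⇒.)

S ⇒ V V V ⇒ S V V ⇒ small mul small V V ⇒ small mul small S V ⇒ small mul small small mul small V ⇒ small mul small small mul small sees a mul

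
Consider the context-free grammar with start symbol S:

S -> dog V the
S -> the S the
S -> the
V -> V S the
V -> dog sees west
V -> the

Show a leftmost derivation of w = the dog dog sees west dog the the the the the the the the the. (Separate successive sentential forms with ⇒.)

S ⇒ the S the ⇒ the dog V the the ⇒ the dog V S the the the ⇒ the dog V S the S the the the ⇒ the dog dog sees west S the S the the the ⇒ the dog dog sees west dog V the the S the the the ⇒ the dog dog sees west dog the the the S the the the ⇒ the dog dog sees west dog the the the the S the the the the ⇒ the dog dog sees west dog the the the the the the the the the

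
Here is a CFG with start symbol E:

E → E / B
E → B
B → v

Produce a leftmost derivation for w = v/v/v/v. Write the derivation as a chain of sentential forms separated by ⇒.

E ⇒ E/B ⇒ E/B/B ⇒ E/B/B/B ⇒ B/B/B/B ⇒ v/B/B/B ⇒ v/v/B/B ⇒ v/v/v/B ⇒ v/v/v/v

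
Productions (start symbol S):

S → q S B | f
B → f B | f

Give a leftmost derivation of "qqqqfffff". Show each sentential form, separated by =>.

S => qSB   [S → q S B]
qSB => qqSBB   [S → q S B]
qqSBB => qqqSBBB   [S → q S B]
qqqSBBB => qqqqSBBBB   [S → q S B]
qqqqSBBBB => qqqqfBBBB   [S → f]
qqqqfBBBB => qqqqffBBB   [B → f]
qqqqffBBB => qqqqfffBB   [B → f]
qqqqfffBB => qqqqffffB   [B → f]
qqqqffffB => qqqqfffff   [B → f]

S => qSB => qqSBB => qqqSBBB => qqqqSBBBB => qqqqfBBBB => qqqqffBBB => qqqqfffBB => qqqqffffB => qqqqfffff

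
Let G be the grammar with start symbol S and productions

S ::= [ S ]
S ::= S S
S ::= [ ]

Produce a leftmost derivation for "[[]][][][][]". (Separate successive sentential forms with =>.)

S=>SS=>SSS=>[S]SS=>[[]]SS=>[[]]SSS=>[[]]SSSS=>[[]][]SSS=>[[]][][]SS=>[[]][][][]S=>[[]][][][][]

S => SS   [S ::= S S]
SS => SSS   [S ::= S S]
SSS => [S]SS   [S ::= [ S ]]
[S]SS => [[]]SS   [S ::= [ ]]
[[]]SS => [[]]SSS   [S ::= S S]
[[]]SSS => [[]]SSSS   [S ::= S S]
[[]]SSSS => [[]][]SSS   [S ::= [ ]]
[[]][]SSS => [[]][][]SS   [S ::= [ ]]
[[]][][]SS => [[]][][][]S   [S ::= [ ]]
[[]][][][]S => [[]][][][][]   [S ::= [ ]]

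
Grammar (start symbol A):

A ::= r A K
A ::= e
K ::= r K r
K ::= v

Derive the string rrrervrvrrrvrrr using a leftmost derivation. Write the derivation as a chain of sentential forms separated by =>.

A => rAK => rrAKK => rrrAKKK => rrreKKK => rrrerKrKK => rrrervrKK => rrrervrvK => rrrervrvrKr => rrrervrvrrKrr => rrrervrvrrrKrrr => rrrervrvrrrvrrr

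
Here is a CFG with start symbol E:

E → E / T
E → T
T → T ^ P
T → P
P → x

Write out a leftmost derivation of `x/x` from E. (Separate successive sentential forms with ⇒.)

E ⇒ E/T ⇒ T/T ⇒ P/T ⇒ x/T ⇒ x/P ⇒ x/x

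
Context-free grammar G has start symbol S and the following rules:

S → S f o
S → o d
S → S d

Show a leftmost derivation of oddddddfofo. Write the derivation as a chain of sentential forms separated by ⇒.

S ⇒ Sfo   [S → S f o]
Sfo ⇒ Sfofo   [S → S f o]
Sfofo ⇒ Sdfofo   [S → S d]
Sdfofo ⇒ Sddfofo   [S → S d]
Sddfofo ⇒ Sdddfofo   [S → S d]
Sdddfofo ⇒ Sddddfofo   [S → S d]
Sddddfofo ⇒ Sdddddfofo   [S → S d]
Sdddddfofo ⇒ oddddddfofo   [S → o d]

S ⇒ Sfo ⇒ Sfofo ⇒ Sdfofo ⇒ Sddfofo ⇒ Sdddfofo ⇒ Sddddfofo ⇒ Sdddddfofo ⇒ oddddddfofo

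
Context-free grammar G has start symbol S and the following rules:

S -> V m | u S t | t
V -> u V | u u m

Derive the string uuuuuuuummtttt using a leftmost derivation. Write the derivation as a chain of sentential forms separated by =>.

S=>uSt=>uuStt=>uuuSttt=>uuuuStttt=>uuuuVmtttt=>uuuuuVmtttt=>uuuuuuVmtttt=>uuuuuuuummtttt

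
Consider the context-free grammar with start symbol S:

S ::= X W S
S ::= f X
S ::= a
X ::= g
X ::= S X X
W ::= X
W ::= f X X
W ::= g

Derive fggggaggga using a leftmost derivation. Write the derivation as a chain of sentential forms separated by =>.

S => XWS => SXXWS => XWSXXWS => SXXWSXXWS => fXXXWSXXWS => fgXXWSXXWS => fggXWSXXWS => fgggWSXXWS => fggggSXXWS => fggggaXXWS => fggggagXWS => fggggaggWS => fggggagggS => fggggaggga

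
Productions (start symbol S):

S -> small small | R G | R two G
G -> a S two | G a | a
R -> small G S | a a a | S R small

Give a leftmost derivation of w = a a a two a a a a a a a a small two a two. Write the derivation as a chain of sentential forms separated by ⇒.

S ⇒ R two G   [S -> R two G]
R two G ⇒ a a a two G   [R -> a a a]
a a a two G ⇒ a a a two a S two   [G -> a S two]
a a a two a S two ⇒ a a a two a R two G two   [S -> R two G]
a a a two a R two G two ⇒ a a a two a S R small two G two   [R -> S R small]
a a a two a S R small two G two ⇒ a a a two a R G R small two G two   [S -> R G]
a a a two a R G R small two G two ⇒ a a a two a a a a G R small two G two   [R -> a a a]
a a a two a a a a G R small two G two ⇒ a a a two a a a a a R small two G two   [G -> a]
a a a two a a a a a R small two G two ⇒ a a a two a a a a a a a a small two G two   [R -> a a a]
a a a two a a a a a a a a small two G two ⇒ a a a two a a a a a a a a small two a two   [G -> a]

S ⇒ R two G ⇒ a a a two G ⇒ a a a two a S two ⇒ a a a two a R two G two ⇒ a a a two a S R small two G two ⇒ a a a two a R G R small two G two ⇒ a a a two a a a a G R small two G two ⇒ a a a two a a a a a R small two G two ⇒ a a a two a a a a a a a a small two G two ⇒ a a a two a a a a a a a a small two a two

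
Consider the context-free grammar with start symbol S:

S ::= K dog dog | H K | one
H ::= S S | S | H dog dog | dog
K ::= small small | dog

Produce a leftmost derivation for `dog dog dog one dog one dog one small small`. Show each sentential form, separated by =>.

S => H K => S S K => H K S K => S S K S K => H K S K S K => S S K S K S K => K dog dog S K S K S K => dog dog dog S K S K S K => dog dog dog one K S K S K => dog dog dog one dog S K S K => dog dog dog one dog one K S K => dog dog dog one dog one dog S K => dog dog dog one dog one dog one K => dog dog dog one dog one dog one small small

S => H K   [S ::= H K]
H K => S S K   [H ::= S S]
S S K => H K S K   [S ::= H K]
H K S K => S S K S K   [H ::= S S]
S S K S K => H K S K S K   [S ::= H K]
H K S K S K => S S K S K S K   [H ::= S S]
S S K S K S K => K dog dog S K S K S K   [S ::= K dog dog]
K dog dog S K S K S K => dog dog dog S K S K S K   [K ::= dog]
dog dog dog S K S K S K => dog dog dog one K S K S K   [S ::= one]
dog dog dog one K S K S K => dog dog dog one dog S K S K   [K ::= dog]
dog dog dog one dog S K S K => dog dog dog one dog one K S K   [S ::= one]
dog dog dog one dog one K S K => dog dog dog one dog one dog S K   [K ::= dog]
dog dog dog one dog one dog S K => dog dog dog one dog one dog one K   [S ::= one]
dog dog dog one dog one dog one K => dog dog dog one dog one dog one small small   [K ::= small small]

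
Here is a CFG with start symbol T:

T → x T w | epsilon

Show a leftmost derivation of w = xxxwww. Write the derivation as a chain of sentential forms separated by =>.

T => xTw => xxTww => xxxTwww => xxxwww

T => xTw   [T → x T w]
xTw => xxTww   [T → x T w]
xxTww => xxxTwww   [T → x T w]
xxxTwww => xxxwww   [T → epsilon]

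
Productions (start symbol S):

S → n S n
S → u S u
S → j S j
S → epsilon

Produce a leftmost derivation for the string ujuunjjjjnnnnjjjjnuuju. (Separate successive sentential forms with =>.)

S => uSu   [S → u S u]
uSu => ujSju   [S → j S j]
ujSju => ujuSuju   [S → u S u]
ujuSuju => ujuuSuuju   [S → u S u]
ujuuSuuju => ujuunSnuuju   [S → n S n]
ujuunSnuuju => ujuunjSjnuuju   [S → j S j]
ujuunjSjnuuju => ujuunjjSjjnuuju   [S → j S j]
ujuunjjSjjnuuju => ujuunjjjSjjjnuuju   [S → j S j]
ujuunjjjSjjjnuuju => ujuunjjjjSjjjjnuuju   [S → j S j]
ujuunjjjjSjjjjnuuju => ujuunjjjjnSnjjjjnuuju   [S → n S n]
ujuunjjjjnSnjjjjnuuju => ujuunjjjjnnSnnjjjjnuuju   [S → n S n]
ujuunjjjjnnSnnjjjjnuuju => ujuunjjjjnnnnjjjjnuuju   [S → epsilon]

S=>uSu=>ujSju=>ujuSuju=>ujuuSuuju=>ujuunSnuuju=>ujuunjSjnuuju=>ujuunjjSjjnuuju=>ujuunjjjSjjjnuuju=>ujuunjjjjSjjjjnuuju=>ujuunjjjjnSnjjjjnuuju=>ujuunjjjjnnSnnjjjjnuuju=>ujuunjjjjnnnnjjjjnuuju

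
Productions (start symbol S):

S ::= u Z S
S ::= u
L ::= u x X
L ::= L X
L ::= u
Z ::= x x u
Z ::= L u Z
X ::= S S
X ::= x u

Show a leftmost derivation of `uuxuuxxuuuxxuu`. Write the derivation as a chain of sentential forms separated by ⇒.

S ⇒ uZS ⇒ uLuZS ⇒ uuxXuZS ⇒ uuxSSuZS ⇒ uuxuSuZS ⇒ uuxuuZSuZS ⇒ uuxuuxxuSuZS ⇒ uuxuuxxuuuZS ⇒ uuxuuxxuuuxxuS ⇒ uuxuuxxuuuxxuu

S ⇒ uZS   [S ::= u Z S]
uZS ⇒ uLuZS   [Z ::= L u Z]
uLuZS ⇒ uuxXuZS   [L ::= u x X]
uuxXuZS ⇒ uuxSSuZS   [X ::= S S]
uuxSSuZS ⇒ uuxuSuZS   [S ::= u]
uuxuSuZS ⇒ uuxuuZSuZS   [S ::= u Z S]
uuxuuZSuZS ⇒ uuxuuxxuSuZS   [Z ::= x x u]
uuxuuxxuSuZS ⇒ uuxuuxxuuuZS   [S ::= u]
uuxuuxxuuuZS ⇒ uuxuuxxuuuxxuS   [Z ::= x x u]
uuxuuxxuuuxxuS ⇒ uuxuuxxuuuxxuu   [S ::= u]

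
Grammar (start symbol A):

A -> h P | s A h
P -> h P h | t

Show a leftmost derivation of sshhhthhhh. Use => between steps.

A => sAh => ssAhh => sshPhh => sshhPhhh => sshhhPhhhh => sshhhthhhh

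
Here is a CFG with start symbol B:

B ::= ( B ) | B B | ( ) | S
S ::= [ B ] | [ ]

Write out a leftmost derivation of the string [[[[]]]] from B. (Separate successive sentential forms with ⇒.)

B⇒S⇒[B]⇒[S]⇒[[B]]⇒[[S]]⇒[[[B]]]⇒[[[S]]]⇒[[[[]]]]

B ⇒ S   [B ::= S]
S ⇒ [B]   [S ::= [ B ]]
[B] ⇒ [S]   [B ::= S]
[S] ⇒ [[B]]   [S ::= [ B ]]
[[B]] ⇒ [[S]]   [B ::= S]
[[S]] ⇒ [[[B]]]   [S ::= [ B ]]
[[[B]]] ⇒ [[[S]]]   [B ::= S]
[[[S]]] ⇒ [[[[]]]]   [S ::= [ ]]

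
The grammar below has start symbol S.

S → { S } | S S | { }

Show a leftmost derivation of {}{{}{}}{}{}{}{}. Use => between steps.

S => SS   [S → S S]
SS => SSS   [S → S S]
SSS => SSSS   [S → S S]
SSSS => {}SSS   [S → { }]
{}SSS => {}SSSS   [S → S S]
{}SSSS => {}SSSSS   [S → S S]
{}SSSSS => {}{S}SSSS   [S → { S }]
{}{S}SSSS => {}{SS}SSSS   [S → S S]
{}{SS}SSSS => {}{{}S}SSSS   [S → { }]
{}{{}S}SSSS => {}{{}{}}SSSS   [S → { }]
{}{{}{}}SSSS => {}{{}{}}{}SSS   [S → { }]
{}{{}{}}{}SSS => {}{{}{}}{}{}SS   [S → { }]
{}{{}{}}{}{}SS => {}{{}{}}{}{}{}S   [S → { }]
{}{{}{}}{}{}{}S => {}{{}{}}{}{}{}{}   [S → { }]

S => SS => SSS => SSSS => {}SSS => {}SSSS => {}SSSSS => {}{S}SSSS => {}{SS}SSSS => {}{{}S}SSSS => {}{{}{}}SSSS => {}{{}{}}{}SSS => {}{{}{}}{}{}SS => {}{{}{}}{}{}{}S => {}{{}{}}{}{}{}{}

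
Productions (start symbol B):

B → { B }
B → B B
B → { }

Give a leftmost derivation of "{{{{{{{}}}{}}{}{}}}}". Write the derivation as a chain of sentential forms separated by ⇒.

B ⇒ {B} ⇒ {{B}} ⇒ {{{B}}} ⇒ {{{BB}}} ⇒ {{{BBB}}} ⇒ {{{{B}BB}}} ⇒ {{{{BB}BB}}} ⇒ {{{{{B}B}BB}}} ⇒ {{{{{{B}}B}BB}}} ⇒ {{{{{{{}}}B}BB}}} ⇒ {{{{{{{}}}{}}BB}}} ⇒ {{{{{{{}}}{}}{}B}}} ⇒ {{{{{{{}}}{}}{}{}}}}

B ⇒ {B}   [B → { B }]
{B} ⇒ {{B}}   [B → { B }]
{{B}} ⇒ {{{B}}}   [B → { B }]
{{{B}}} ⇒ {{{BB}}}   [B → B B]
{{{BB}}} ⇒ {{{BBB}}}   [B → B B]
{{{BBB}}} ⇒ {{{{B}BB}}}   [B → { B }]
{{{{B}BB}}} ⇒ {{{{BB}BB}}}   [B → B B]
{{{{BB}BB}}} ⇒ {{{{{B}B}BB}}}   [B → { B }]
{{{{{B}B}BB}}} ⇒ {{{{{{B}}B}BB}}}   [B → { B }]
{{{{{{B}}B}BB}}} ⇒ {{{{{{{}}}B}BB}}}   [B → { }]
{{{{{{{}}}B}BB}}} ⇒ {{{{{{{}}}{}}BB}}}   [B → { }]
{{{{{{{}}}{}}BB}}} ⇒ {{{{{{{}}}{}}{}B}}}   [B → { }]
{{{{{{{}}}{}}{}B}}} ⇒ {{{{{{{}}}{}}{}{}}}}   [B → { }]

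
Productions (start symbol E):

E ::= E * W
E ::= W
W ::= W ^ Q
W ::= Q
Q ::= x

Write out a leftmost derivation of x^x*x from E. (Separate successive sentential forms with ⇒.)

E ⇒ E*W ⇒ W*W ⇒ W^Q*W ⇒ Q^Q*W ⇒ x^Q*W ⇒ x^x*W ⇒ x^x*Q ⇒ x^x*x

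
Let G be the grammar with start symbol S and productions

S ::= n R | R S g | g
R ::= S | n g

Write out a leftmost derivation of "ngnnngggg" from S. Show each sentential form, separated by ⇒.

S ⇒ RSg ⇒ ngSg ⇒ ngnRg ⇒ ngnSg ⇒ ngnRSgg ⇒ ngnSSgg ⇒ ngnnRSgg ⇒ ngnnngSgg ⇒ ngnnngggg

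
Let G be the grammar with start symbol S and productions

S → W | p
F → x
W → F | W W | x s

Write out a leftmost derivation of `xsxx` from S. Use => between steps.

S => W => WW => WWW => xsWW => xsFW => xsxW => xsxF => xsxx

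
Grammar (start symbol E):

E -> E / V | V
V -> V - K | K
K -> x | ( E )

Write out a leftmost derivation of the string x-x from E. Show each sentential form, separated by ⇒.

E ⇒ V   [E -> V]
V ⇒ V-K   [V -> V - K]
V-K ⇒ K-K   [V -> K]
K-K ⇒ x-K   [K -> x]
x-K ⇒ x-x   [K -> x]

E ⇒ V ⇒ V-K ⇒ K-K ⇒ x-K ⇒ x-x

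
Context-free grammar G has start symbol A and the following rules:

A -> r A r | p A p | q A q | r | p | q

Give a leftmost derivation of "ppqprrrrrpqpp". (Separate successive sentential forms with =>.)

A => pAp => ppApp => ppqAqpp => ppqpApqpp => ppqprArpqpp => ppqprrArrpqpp => ppqprrrrrpqpp

A => pAp   [A -> p A p]
pAp => ppApp   [A -> p A p]
ppApp => ppqAqpp   [A -> q A q]
ppqAqpp => ppqpApqpp   [A -> p A p]
ppqpApqpp => ppqprArpqpp   [A -> r A r]
ppqprArpqpp => ppqprrArrpqpp   [A -> r A r]
ppqprrArrpqpp => ppqprrrrrpqpp   [A -> r]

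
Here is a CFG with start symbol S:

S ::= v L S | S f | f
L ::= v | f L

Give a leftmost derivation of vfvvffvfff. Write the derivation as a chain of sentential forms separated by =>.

S=>Sf=>vLSf=>vfLSf=>vfvSf=>vfvvLSf=>vfvvfLSf=>vfvvffLSf=>vfvvffvSf=>vfvvffvSff=>vfvvffvfff

S => Sf   [S ::= S f]
Sf => vLSf   [S ::= v L S]
vLSf => vfLSf   [L ::= f L]
vfLSf => vfvSf   [L ::= v]
vfvSf => vfvvLSf   [S ::= v L S]
vfvvLSf => vfvvfLSf   [L ::= f L]
vfvvfLSf => vfvvffLSf   [L ::= f L]
vfvvffLSf => vfvvffvSf   [L ::= v]
vfvvffvSf => vfvvffvSff   [S ::= S f]
vfvvffvSff => vfvvffvfff   [S ::= f]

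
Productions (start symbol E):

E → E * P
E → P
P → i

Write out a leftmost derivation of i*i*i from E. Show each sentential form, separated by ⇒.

E ⇒ E*P   [E → E * P]
E*P ⇒ E*P*P   [E → E * P]
E*P*P ⇒ P*P*P   [E → P]
P*P*P ⇒ i*P*P   [P → i]
i*P*P ⇒ i*i*P   [P → i]
i*i*P ⇒ i*i*i   [P → i]

E ⇒ E*P ⇒ E*P*P ⇒ P*P*P ⇒ i*P*P ⇒ i*i*P ⇒ i*i*i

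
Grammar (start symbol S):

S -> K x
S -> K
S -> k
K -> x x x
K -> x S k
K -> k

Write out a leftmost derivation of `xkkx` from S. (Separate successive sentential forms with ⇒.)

S ⇒ Kx   [S -> K x]
Kx ⇒ xSkx   [K -> x S k]
xSkx ⇒ xKkx   [S -> K]
xKkx ⇒ xkkx   [K -> k]

S⇒Kx⇒xSkx⇒xKkx⇒xkkx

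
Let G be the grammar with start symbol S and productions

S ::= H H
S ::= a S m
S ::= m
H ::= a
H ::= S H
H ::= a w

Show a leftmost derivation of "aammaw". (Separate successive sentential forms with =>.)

S=>HH=>aH=>aSH=>aaSmH=>aammH=>aammaw

S => HH   [S ::= H H]
HH => aH   [H ::= a]
aH => aSH   [H ::= S H]
aSH => aaSmH   [S ::= a S m]
aaSmH => aammH   [S ::= m]
aammH => aammaw   [H ::= a w]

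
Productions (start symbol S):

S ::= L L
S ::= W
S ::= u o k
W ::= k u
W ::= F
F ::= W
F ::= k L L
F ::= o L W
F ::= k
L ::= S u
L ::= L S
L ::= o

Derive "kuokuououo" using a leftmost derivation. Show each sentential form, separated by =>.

S => W => F => kLL => kSuL => kLLuL => kSuLuL => kLLuLuL => kSuLuLuL => kuokuLuLuL => kuokuouLuL => kuokuououL => kuokuououo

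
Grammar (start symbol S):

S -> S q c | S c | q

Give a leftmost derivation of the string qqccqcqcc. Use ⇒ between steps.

S ⇒ Sc   [S -> S c]
Sc ⇒ Sqcc   [S -> S q c]
Sqcc ⇒ Sqcqcc   [S -> S q c]
Sqcqcc ⇒ Scqcqcc   [S -> S c]
Scqcqcc ⇒ Sqccqcqcc   [S -> S q c]
Sqccqcqcc ⇒ qqccqcqcc   [S -> q]

S⇒Sc⇒Sqcc⇒Sqcqcc⇒Scqcqcc⇒Sqccqcqcc⇒qqccqcqcc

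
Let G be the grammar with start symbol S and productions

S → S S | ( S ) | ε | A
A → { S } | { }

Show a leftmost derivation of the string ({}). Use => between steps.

S=>(S)=>(A)=>({S})=>({})

S => (S)   [S → ( S )]
(S) => (A)   [S → A]
(A) => ({S})   [A → { S }]
({S}) => ({})   [S → ε]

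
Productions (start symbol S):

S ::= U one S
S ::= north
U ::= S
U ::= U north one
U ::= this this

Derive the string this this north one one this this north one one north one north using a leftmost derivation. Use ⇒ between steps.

S ⇒ U one S   [S ::= U one S]
U one S ⇒ S one S   [U ::= S]
S one S ⇒ U one S one S   [S ::= U one S]
U one S one S ⇒ U north one one S one S   [U ::= U north one]
U north one one S one S ⇒ this this north one one S one S   [U ::= this this]
this this north one one S one S ⇒ this this north one one U one S one S   [S ::= U one S]
this this north one one U one S one S ⇒ this this north one one U north one one S one S   [U ::= U north one]
this this north one one U north one one S one S ⇒ this this north one one this this north one one S one S   [U ::= this this]
this this north one one this this north one one S one S ⇒ this this north one one this this north one one north one S   [S ::= north]
this this north one one this this north one one north one S ⇒ this this north one one this this north one one north one north   [S ::= north]

S ⇒ U one S ⇒ S one S ⇒ U one S one S ⇒ U north one one S one S ⇒ this this north one one S one S ⇒ this this north one one U one S one S ⇒ this this north one one U north one one S one S ⇒ this this north one one this this north one one S one S ⇒ this this north one one this this north one one north one S ⇒ this this north one one this this north one one north one north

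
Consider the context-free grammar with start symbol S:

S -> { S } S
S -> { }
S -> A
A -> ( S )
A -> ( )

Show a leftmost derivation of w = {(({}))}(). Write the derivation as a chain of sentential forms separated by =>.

S => {S}S => {A}S => {(S)}S => {(A)}S => {((S))}S => {(({}))}S => {(({}))}A => {(({}))}()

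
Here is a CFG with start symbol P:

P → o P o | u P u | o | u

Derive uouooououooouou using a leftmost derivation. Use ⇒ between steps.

P ⇒ uPu   [P → u P u]
uPu ⇒ uoPou   [P → o P o]
uoPou ⇒ uouPuou   [P → u P u]
uouPuou ⇒ uouoPouou   [P → o P o]
uouoPouou ⇒ uouooPoouou   [P → o P o]
uouooPoouou ⇒ uouoooPooouou   [P → o P o]
uouoooPooouou ⇒ uouooouPuooouou   [P → u P u]
uouooouPuooouou ⇒ uouooououooouou   [P → o]

P ⇒ uPu ⇒ uoPou ⇒ uouPuou ⇒ uouoPouou ⇒ uouooPoouou ⇒ uouoooPooouou ⇒ uouooouPuooouou ⇒ uouooououooouou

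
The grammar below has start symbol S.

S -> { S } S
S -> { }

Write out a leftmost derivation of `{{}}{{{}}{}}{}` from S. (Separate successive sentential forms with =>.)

S => {S}S   [S -> { S } S]
{S}S => {{}}S   [S -> { }]
{{}}S => {{}}{S}S   [S -> { S } S]
{{}}{S}S => {{}}{{S}S}S   [S -> { S } S]
{{}}{{S}S}S => {{}}{{{}}S}S   [S -> { }]
{{}}{{{}}S}S => {{}}{{{}}{}}S   [S -> { }]
{{}}{{{}}{}}S => {{}}{{{}}{}}{}   [S -> { }]

S=>{S}S=>{{}}S=>{{}}{S}S=>{{}}{{S}S}S=>{{}}{{{}}S}S=>{{}}{{{}}{}}S=>{{}}{{{}}{}}{}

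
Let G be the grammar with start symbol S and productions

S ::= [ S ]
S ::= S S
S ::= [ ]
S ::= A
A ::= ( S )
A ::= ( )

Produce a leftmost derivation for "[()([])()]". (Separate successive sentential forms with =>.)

S => [S] => [SS] => [SSS] => [ASS] => [()SS] => [()AS] => [()(S)S] => [()([])S] => [()([])A] => [()([])()]

S => [S]   [S ::= [ S ]]
[S] => [SS]   [S ::= S S]
[SS] => [SSS]   [S ::= S S]
[SSS] => [ASS]   [S ::= A]
[ASS] => [()SS]   [A ::= ( )]
[()SS] => [()AS]   [S ::= A]
[()AS] => [()(S)S]   [A ::= ( S )]
[()(S)S] => [()([])S]   [S ::= [ ]]
[()([])S] => [()([])A]   [S ::= A]
[()([])A] => [()([])()]   [A ::= ( )]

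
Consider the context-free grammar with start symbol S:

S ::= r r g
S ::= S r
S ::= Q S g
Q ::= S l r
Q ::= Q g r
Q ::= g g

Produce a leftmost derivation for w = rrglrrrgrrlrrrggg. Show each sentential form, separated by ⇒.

S ⇒ QSg   [S ::= Q S g]
QSg ⇒ SlrSg   [Q ::= S l r]
SlrSg ⇒ rrglrSg   [S ::= r r g]
rrglrSg ⇒ rrglrQSgg   [S ::= Q S g]
rrglrQSgg ⇒ rrglrSlrSgg   [Q ::= S l r]
rrglrSlrSgg ⇒ rrglrSrlrSgg   [S ::= S r]
rrglrSrlrSgg ⇒ rrglrSrrlrSgg   [S ::= S r]
rrglrSrrlrSgg ⇒ rrglrrrgrrlrSgg   [S ::= r r g]
rrglrrrgrrlrSgg ⇒ rrglrrrgrrlrrrggg   [S ::= r r g]

S⇒QSg⇒SlrSg⇒rrglrSg⇒rrglrQSgg⇒rrglrSlrSgg⇒rrglrSrlrSgg⇒rrglrSrrlrSgg⇒rrglrrrgrrlrSgg⇒rrglrrrgrrlrrrggg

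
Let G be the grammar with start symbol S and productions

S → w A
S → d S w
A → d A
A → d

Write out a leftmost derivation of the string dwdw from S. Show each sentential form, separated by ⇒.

S ⇒ dSw ⇒ dwAw ⇒ dwdw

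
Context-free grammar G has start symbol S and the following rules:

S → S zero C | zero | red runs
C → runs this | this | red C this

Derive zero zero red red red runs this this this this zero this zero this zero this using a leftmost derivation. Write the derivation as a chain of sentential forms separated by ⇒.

S ⇒ S zero C   [S → S zero C]
S zero C ⇒ S zero C zero C   [S → S zero C]
S zero C zero C ⇒ S zero C zero C zero C   [S → S zero C]
S zero C zero C zero C ⇒ S zero C zero C zero C zero C   [S → S zero C]
S zero C zero C zero C zero C ⇒ zero zero C zero C zero C zero C   [S → zero]
zero zero C zero C zero C zero C ⇒ zero zero red C this zero C zero C zero C   [C → red C this]
zero zero red C this zero C zero C zero C ⇒ zero zero red red C this this zero C zero C zero C   [C → red C this]
zero zero red red C this this zero C zero C zero C ⇒ zero zero red red red C this this this zero C zero C zero C   [C → red C this]
zero zero red red red C this this this zero C zero C zero C ⇒ zero zero red red red runs this this this this zero C zero C zero C   [C → runs this]
zero zero red red red runs this this this this zero C zero C zero C ⇒ zero zero red red red runs this this this this zero this zero C zero C   [C → this]
zero zero red red red runs this this this this zero this zero C zero C ⇒ zero zero red red red runs this this this this zero this zero this zero C   [C → this]
zero zero red red red runs this this this this zero this zero this zero C ⇒ zero zero red red red runs this this this this zero this zero this zero this   [C → this]

S ⇒ S zero C ⇒ S zero C zero C ⇒ S zero C zero C zero C ⇒ S zero C zero C zero C zero C ⇒ zero zero C zero C zero C zero C ⇒ zero zero red C this zero C zero C zero C ⇒ zero zero red red C this this zero C zero C zero C ⇒ zero zero red red red C this this this zero C zero C zero C ⇒ zero zero red red red runs this this this this zero C zero C zero C ⇒ zero zero red red red runs this this this this zero this zero C zero C ⇒ zero zero red red red runs this this this this zero this zero this zero C ⇒ zero zero red red red runs this this this this zero this zero this zero this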